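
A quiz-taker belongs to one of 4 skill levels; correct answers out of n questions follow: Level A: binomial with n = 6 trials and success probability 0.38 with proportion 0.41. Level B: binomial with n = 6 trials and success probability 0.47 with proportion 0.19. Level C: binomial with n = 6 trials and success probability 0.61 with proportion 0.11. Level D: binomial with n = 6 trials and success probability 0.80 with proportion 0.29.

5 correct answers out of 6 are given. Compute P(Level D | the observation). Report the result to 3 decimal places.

Apply Bayes' rule: the posterior for each component is proportional to its prior times its likelihood at x.
Binomial probabilities:
  f_A = 0.0294755
  f_B = 0.0729317
  f_C = 0.197636
  f_D = 0.393216
Prior × likelihood for each component:
  P(Z=A)·f_A = 0.41 × 0.0294755 = 0.0120849
  P(Z=B)·f_B = 0.19 × 0.0729317 = 0.013857
  P(Z=C)·f_C = 0.11 × 0.197636 = 0.0217399
  P(Z=D)·f_D = 0.29 × 0.393216 = 0.114033
Marginal: 0.0120849 + 0.013857 + 0.0217399 + 0.114033 = 0.161715
P(Level D | the observation) = 0.114033 / 0.161715 ≈ 0.705

0.705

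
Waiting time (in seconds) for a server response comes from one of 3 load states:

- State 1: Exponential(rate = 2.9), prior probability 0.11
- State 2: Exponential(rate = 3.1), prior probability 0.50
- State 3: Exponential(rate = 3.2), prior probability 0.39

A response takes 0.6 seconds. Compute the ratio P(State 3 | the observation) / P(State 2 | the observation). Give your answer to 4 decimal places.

Posterior odds = (w_i f_i(x)) / (w_j f_j(x)); the normalising sum cancels.
Evaluate each component's likelihood at the observed value:
  p_1 = 0.509009
  p_2 = 0.482585
  p_3 = 0.469142
0.182965 / 0.241293 ≈ 0.7583

0.7583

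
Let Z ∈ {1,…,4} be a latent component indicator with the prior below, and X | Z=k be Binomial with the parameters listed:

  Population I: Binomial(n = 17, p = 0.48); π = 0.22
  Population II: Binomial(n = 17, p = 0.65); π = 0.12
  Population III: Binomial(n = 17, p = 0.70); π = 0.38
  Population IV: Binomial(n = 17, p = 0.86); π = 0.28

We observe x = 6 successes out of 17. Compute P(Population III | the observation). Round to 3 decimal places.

P(component k | x) = π_k·f_k(x) / marginal(x), where marginal(x) = Σ_j π_j·f_j(x).
Evaluate each component's likelihood at the observed value:
  L_I = 0.11378
  L_II = 0.00901175
  L_III = 0.0025793
  L_IV = 2.02759e-06
Prior × likelihood for each component:
  π_I·L_I = 0.22 × 0.11378 = 0.0250315
  π_II·L_II = 0.12 × 0.00901175 = 0.00108141
  π_III·L_III = 0.38 × 0.0025793 = 0.000980135
  π_IV·L_IV = 0.28 × 2.02759e-06 = 5.67724e-07
Marginal: 0.0250315 + 0.00108141 + 0.000980135 + 5.67724e-07 = 0.0270936
Responsibility of Population III: 0.000980135 / 0.0270936 ≈ 0.036

0.036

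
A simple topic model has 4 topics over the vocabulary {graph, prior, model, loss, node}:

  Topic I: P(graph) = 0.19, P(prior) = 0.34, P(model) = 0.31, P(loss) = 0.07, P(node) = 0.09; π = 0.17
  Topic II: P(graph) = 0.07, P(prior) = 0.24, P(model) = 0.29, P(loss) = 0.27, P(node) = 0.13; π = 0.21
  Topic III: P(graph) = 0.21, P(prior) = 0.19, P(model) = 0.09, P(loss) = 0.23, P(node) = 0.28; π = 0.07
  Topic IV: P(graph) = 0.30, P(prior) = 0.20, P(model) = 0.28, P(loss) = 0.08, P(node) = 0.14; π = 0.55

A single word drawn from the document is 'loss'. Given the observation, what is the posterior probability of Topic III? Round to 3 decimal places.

0.125

The responsibility of component k is w_k f_k(x) divided by Σ_j w_j f_j(x).
Categorical probabilities:
  L_I = 0.07
  L_II = 0.27
  L_III = 0.23
  L_IV = 0.08
Prior × likelihood for each component:
  w_I·L_I = 0.17 × 0.07 = 0.0119
  w_II·L_II = 0.21 × 0.27 = 0.0567
  w_III·L_III = 0.07 × 0.23 = 0.0161
  w_IV·L_IV = 0.55 × 0.08 = 0.044
Normaliser: 0.0119 + 0.0567 + 0.0161 + 0.044 = 0.1287
So the posterior for Topic III is 0.0161 / 0.1287 ≈ 0.125.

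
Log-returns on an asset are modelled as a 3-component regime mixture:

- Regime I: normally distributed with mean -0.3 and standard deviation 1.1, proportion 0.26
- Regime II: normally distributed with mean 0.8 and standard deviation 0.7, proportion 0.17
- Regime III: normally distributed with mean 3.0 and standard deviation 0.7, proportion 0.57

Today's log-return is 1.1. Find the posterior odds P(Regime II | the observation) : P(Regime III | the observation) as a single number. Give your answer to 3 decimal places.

Posterior odds = (P(Z=i) f_i(x)) / (P(Z=j) f_j(x)); the normalising sum cancels.
Component likelihoods at x = 1.1:
  L_I = (1/(1.1·√(2π)))·exp(−(1.1−-0.3)²/(2·1.1²)) = 0.362675·exp(-0.80992) = 0.161352
  L_II = (1/(0.7·√(2π)))·exp(−(1.1−0.8)²/(2·0.7²)) = 0.569918·exp(-0.09184) = 0.51991
  L_III = (1/(0.7·√(2π)))·exp(−(1.1−3.0)²/(2·0.7²)) = 0.569918·exp(-3.68367) = 0.0143223
Posterior odds = (P(Z=II)·L_II) / (P(Z=III)·L_III) = (0.17·0.51991) / (0.57·0.0143223) = 0.0883846 / 0.00816371 ≈ 10.827

10.827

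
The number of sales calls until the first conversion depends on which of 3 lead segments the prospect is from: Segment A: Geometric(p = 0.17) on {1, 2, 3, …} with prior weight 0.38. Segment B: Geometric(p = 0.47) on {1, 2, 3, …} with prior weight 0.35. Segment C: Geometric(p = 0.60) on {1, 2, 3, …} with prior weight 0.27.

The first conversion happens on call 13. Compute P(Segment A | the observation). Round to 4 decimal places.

By Bayes' theorem, P(k | x) = P(Z=k) f_k(x) / Σ_j P(Z=j) f_j(x).
Component likelihoods at x = 13:
  p_A = 0.0181713
  p_B = 0.000230892
  p_C = 1.00663e-05
Unnormalised posteriors:
  P(Z=A)·p_A = 0.38 × 0.0181713 = 0.00690509
  P(Z=B)·p_B = 0.35 × 0.000230892 = 8.08121e-05
  P(Z=C)·p_C = 0.27 × 1.00663e-05 = 2.71791e-06
Denominator: 0.00690509 + 8.08121e-05 + 2.71791e-06 = 0.00698862
So the posterior for Segment A is 0.00690509 / 0.00698862 ≈ 0.9880.

0.9880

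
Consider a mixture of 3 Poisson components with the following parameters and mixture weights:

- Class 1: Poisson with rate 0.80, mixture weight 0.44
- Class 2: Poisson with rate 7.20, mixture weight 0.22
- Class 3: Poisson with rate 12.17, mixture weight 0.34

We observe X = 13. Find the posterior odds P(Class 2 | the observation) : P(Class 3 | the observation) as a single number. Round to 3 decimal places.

0.101

The posterior odds equal the prior odds times the likelihood ratio: (π_i/π_j)·(f_i(x)/f_j(x)).
Component likelihoods at x = 13:
  L_1 = 3.96692e-12
  L_2 = 0.0167541
  L_3 = 0.106938
Odds = (0.22/0.34) × (0.0167541/0.106938) = 0.647059 × 0.156671 ≈ 0.101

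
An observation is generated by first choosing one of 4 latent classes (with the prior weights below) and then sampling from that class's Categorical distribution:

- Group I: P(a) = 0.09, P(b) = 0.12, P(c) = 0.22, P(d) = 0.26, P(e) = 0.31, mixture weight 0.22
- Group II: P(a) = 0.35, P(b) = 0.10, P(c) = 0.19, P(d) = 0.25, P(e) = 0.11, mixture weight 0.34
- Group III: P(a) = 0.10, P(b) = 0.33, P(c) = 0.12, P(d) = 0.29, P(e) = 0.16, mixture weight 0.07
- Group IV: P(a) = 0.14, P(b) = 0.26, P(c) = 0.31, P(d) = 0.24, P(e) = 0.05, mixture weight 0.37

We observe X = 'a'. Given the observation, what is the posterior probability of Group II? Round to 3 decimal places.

Posterior ∝ prior × likelihood, so P(k | x) ∝ w_k f_k(x); normalise over all components.
Component likelihoods at x = 'a':
  p_I = P(a | comp) = 0.09
  p_II = P(a | comp) = 0.35
  p_III = P(a | comp) = 0.10
  p_IV = P(a | comp) = 0.14
Multiply by the mixture weights:
  w_I·p_I = 0.22 × 0.09 = 0.0198
  w_II·p_II = 0.34 × 0.35 = 0.119
  w_III·p_III = 0.07 × 0.1 = 0.007
  w_IV·p_IV = 0.37 × 0.14 = 0.0518
Sum: 0.0198 + 0.119 + 0.007 + 0.0518 = 0.1976
P(Group II | 'a') = 0.119 / 0.1976 ≈ 0.602

0.602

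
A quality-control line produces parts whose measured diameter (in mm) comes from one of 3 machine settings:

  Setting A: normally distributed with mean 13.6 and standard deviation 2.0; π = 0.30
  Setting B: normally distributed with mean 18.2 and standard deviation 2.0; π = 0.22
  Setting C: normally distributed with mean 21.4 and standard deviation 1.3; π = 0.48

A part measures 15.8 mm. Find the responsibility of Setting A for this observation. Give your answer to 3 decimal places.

0.605

By Bayes' theorem, P(k | x) = w_k f_k(x) / Σ_j w_j f_j(x).
Normal densities:
  L_A = 0.108926
  L_B = 0.097093
  L_C = 2.86772e-05
Weight by the priors:
  w_A·L_A = 0.30 × 0.108926 = 0.0326778
  w_B·L_B = 0.22 × 0.097093 = 0.0213605
  w_C·L_C = 0.48 × 2.86772e-05 = 1.3765e-05
Denominator: 0.0326778 + 0.0213605 + 1.3765e-05 = 0.0540521
P(Setting A | data) ≈ 0.605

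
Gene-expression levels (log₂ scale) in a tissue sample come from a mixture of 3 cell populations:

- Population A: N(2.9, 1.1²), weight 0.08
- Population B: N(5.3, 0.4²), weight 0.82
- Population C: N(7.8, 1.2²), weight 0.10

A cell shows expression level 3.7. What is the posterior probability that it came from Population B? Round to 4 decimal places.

0.0121

The responsibility of component k is P(Z=k) f_k(x) divided by Σ_j P(Z=j) f_j(x).
Evaluate each component's likelihood at the observed value:
  p_A = 0.278396
  p_B = 0.000334576
  p_C = 0.000970144
Weight by the priors:
  P(Z=A)·p_A = 0.08 × 0.278396 = 0.0222717
  P(Z=B)·p_B = 0.82 × 0.000334576 = 0.000274352
  P(Z=C)·p_C = 0.10 × 0.000970144 = 9.70144e-05
Evidence: 0.0222717 + 0.000274352 + 9.70144e-05 = 0.022643
P(Population B | the observation) = 0.000274352 / 0.022643 ≈ 0.0121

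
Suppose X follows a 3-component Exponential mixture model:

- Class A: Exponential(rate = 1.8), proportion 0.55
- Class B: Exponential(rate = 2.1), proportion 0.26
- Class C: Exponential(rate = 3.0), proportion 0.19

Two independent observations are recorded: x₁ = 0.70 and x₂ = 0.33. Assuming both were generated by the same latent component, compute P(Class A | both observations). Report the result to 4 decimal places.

0.5710

By Bayes' theorem, P(k | x) = w_k f_k(x) / Σ_j w_j f_j(x).
Since both observations come from the same component, the likelihood for component k is f_k(x₁)·f_k(x₂).
  p_A = [0.510577] × [0.993806] = 0.507415
  p_B = [0.482844] × [1.05015] = 0.50706
  p_C = [0.367369] × [1.11473] = 0.409518
Weight by the priors:
  w_A·p_A = 0.55 × 0.507415 = 0.279078
  w_B·p_B = 0.26 × 0.50706 = 0.131836
  w_C·p_C = 0.19 × 0.409518 = 0.0778083
Denominator: 0.279078 + 0.131836 + 0.0778083 = 0.488722
So the posterior for Class A is 0.279078 / 0.488722 ≈ 0.5710.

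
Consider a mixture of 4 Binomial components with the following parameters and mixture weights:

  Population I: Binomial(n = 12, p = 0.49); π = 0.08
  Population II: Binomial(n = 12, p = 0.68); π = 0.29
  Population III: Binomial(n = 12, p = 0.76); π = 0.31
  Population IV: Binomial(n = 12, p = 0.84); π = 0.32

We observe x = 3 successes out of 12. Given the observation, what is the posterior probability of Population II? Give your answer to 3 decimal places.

0.126

Apply Bayes' rule: the posterior for each component is proportional to its prior times its likelihood at x.
Evaluate each component's likelihood at the observed value:
  f_I = 0.0604147
  f_II = 0.00243388
  f_III = 0.000255132
  f_IV = 8.96067e-06
Unnormalised posteriors:
  P(Z=I)·f_I = 0.08 × 0.0604147 = 0.00483317
  P(Z=II)·f_II = 0.29 × 0.00243388 = 0.000705825
  P(Z=III)·f_III = 0.31 × 0.000255132 = 7.90909e-05
  P(Z=IV)·f_IV = 0.32 × 8.96067e-06 = 2.86741e-06
Normaliser: 0.00483317 + 0.000705825 + 7.90909e-05 + 2.86741e-06 = 0.00562096
Responsibility of Population II: 0.000705825 / 0.00562096 ≈ 0.126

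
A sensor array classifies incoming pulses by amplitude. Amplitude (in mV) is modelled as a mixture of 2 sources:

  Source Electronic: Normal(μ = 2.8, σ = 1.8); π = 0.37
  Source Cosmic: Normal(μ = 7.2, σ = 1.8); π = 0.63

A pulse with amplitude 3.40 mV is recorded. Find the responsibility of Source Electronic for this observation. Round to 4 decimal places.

P(component k | x) = π_k·f_k(x) / marginal(x), where marginal(x) = Σ_j π_j·f_j(x).
Normal densities:
  f_Electronic = (1/(1.8·√(2π)))·exp(−(3.40−2.8)²/(2·1.8²)) = 0.221635·exp(-0.05556) = 0.209657
  f_Cosmic = (1/(1.8·√(2π)))·exp(−(3.40−7.2)²/(2·1.8²)) = 0.221635·exp(-2.22840) = 0.0238703
Multiply by the mixture weights:
  π_Electronic·f_Electronic = 0.37 × 0.209657 = 0.0775732
  π_Cosmic·f_Cosmic = 0.63 × 0.0238703 = 0.0150383
Normaliser: 0.0775732 + 0.0150383 = 0.0926115
Responsibility of Source Electronic: 0.0775732 / 0.0926115 ≈ 0.8376

0.8376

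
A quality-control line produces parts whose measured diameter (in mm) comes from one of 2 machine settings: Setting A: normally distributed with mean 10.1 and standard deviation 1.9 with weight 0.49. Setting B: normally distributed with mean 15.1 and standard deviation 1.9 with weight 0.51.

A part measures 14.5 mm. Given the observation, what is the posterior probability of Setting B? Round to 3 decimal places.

0.935

By Bayes' theorem, P(k | x) = π_k f_k(x) / Σ_j π_j f_j(x).
Normal densities:
  L_A = 0.0143755
  L_B = 0.199757
Weight by the priors:
  π_A·L_A = 0.49 × 0.0143755 = 0.00704397
  π_B·L_B = 0.51 × 0.199757 = 0.101876
Evidence: 0.00704397 + 0.101876 = 0.10892
P(Setting B | the observation) = 0.101876 / 0.10892 ≈ 0.935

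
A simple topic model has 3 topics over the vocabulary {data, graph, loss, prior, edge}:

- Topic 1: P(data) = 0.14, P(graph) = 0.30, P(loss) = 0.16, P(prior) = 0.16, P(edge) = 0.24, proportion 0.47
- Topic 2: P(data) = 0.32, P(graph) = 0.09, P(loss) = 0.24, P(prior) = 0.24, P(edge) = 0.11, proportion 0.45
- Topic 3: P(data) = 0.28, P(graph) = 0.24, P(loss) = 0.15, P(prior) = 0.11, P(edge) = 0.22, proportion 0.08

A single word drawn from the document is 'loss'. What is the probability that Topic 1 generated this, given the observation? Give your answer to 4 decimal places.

Apply Bayes' rule: the posterior for each component is proportional to its prior times its likelihood at x.
Component likelihoods at x = 'loss':
  f_1 = P(loss | comp) = 0.16
  f_2 = P(loss | comp) = 0.24
  f_3 = P(loss | comp) = 0.15
Prior × likelihood for each component:
  P(Z=1)·f_1 = 0.47 × 0.16 = 0.0752
  P(Z=2)·f_2 = 0.45 × 0.24 = 0.108
  P(Z=3)·f_3 = 0.08 × 0.15 = 0.012
Marginal: 0.0752 + 0.108 + 0.012 = 0.1952
P(Topic 1 | 'loss') ≈ 0.3852

0.3852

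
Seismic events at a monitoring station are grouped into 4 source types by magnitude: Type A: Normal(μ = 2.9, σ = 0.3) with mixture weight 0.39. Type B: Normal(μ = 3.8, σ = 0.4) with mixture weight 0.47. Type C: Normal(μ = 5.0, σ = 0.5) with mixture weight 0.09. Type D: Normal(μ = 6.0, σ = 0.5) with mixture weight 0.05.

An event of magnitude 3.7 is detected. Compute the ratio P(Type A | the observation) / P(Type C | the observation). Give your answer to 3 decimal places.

The posterior odds equal the prior odds times the likelihood ratio: (π_i/π_j)·(f_i(x)/f_j(x)).
Component likelihoods at x = 3.7:
  f_A = (1/(0.3·√(2π)))·exp(−(3.7−2.9)²/(2·0.3²)) = 1.329808·exp(-3.55556) = 0.0379866
  f_B = (1/(0.4·√(2π)))·exp(−(3.7−3.8)²/(2·0.4²)) = 0.997356·exp(-0.03125) = 0.96667
  f_C = (1/(0.5·√(2π)))·exp(−(3.7−5.0)²/(2·0.5²)) = 0.797885·exp(-3.38000) = 0.0271659
  f_D = (1/(0.5·√(2π)))·exp(−(3.7−6.0)²/(2·0.5²)) = 0.797885·exp(-10.58000) = 2.02817e-05
Posterior odds = (π_A·f_A) / (π_C·f_C) = (0.39·0.0379866) / (0.09·0.0271659) = 0.0148148 / 0.00244493 ≈ 6.059

6.059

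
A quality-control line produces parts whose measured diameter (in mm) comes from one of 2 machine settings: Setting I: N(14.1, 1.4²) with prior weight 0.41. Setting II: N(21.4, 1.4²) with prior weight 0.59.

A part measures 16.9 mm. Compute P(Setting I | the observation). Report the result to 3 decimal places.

0.943

P(component k | x) = w_k·f_k(x) / marginal(x), where marginal(x) = Σ_j w_j·f_j(x).
Component likelihoods at x = 16.9 mm:
  p_I = 0.038565
  p_II = 0.00162666
Prior × likelihood for each component:
  w_I·p_I = 0.41 × 0.038565 = 0.0158116
  w_II·p_II = 0.59 × 0.00162666 = 0.000959729
Normaliser: 0.0158116 + 0.000959729 = 0.0167714
So the posterior for Setting I is 0.0158116 / 0.0167714 ≈ 0.943.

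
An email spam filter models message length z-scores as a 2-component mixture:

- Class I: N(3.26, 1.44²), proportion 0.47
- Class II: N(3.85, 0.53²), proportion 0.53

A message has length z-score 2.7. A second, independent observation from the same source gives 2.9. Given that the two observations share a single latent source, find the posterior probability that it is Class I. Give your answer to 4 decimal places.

Apply Bayes' rule: the posterior for each component is proportional to its prior times its likelihood at x.
Since both observations come from the same component, the likelihood for component k is f_k(x₁)·f_k(x₂).
  L_I = [(1/(1.44·√(2π)))·exp(−(2.7−3.26)²/(2·1.44²)) = 0.277043·exp(-0.07562) = 0.256866] × [0.26852] = 0.0689737
  L_II = [(1/(0.53·√(2π)))·exp(−(2.7−3.85)²/(2·0.53²)) = 0.752721·exp(-2.35404) = 0.0714969] × [0.150996] = 0.0107957
Unnormalised posteriors:
  P(Z=I)·L_I = 0.47 × 0.0689737 = 0.0324176
  P(Z=II)·L_II = 0.53 × 0.0107957 = 0.00572174
Evidence: 0.0324176 + 0.00572174 = 0.0381394
So the posterior for Class I is 0.0324176 / 0.0381394 ≈ 0.8500.

0.8500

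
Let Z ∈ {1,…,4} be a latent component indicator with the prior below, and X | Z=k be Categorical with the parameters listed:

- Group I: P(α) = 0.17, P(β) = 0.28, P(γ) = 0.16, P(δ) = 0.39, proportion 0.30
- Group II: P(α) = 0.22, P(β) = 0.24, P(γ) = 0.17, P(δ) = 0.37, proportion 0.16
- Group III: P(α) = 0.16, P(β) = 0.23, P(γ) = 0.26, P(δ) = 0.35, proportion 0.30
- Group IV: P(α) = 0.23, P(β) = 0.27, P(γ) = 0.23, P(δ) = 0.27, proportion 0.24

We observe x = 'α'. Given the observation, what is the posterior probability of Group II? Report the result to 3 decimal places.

The responsibility of component k is π_k f_k(x) divided by Σ_j π_j f_j(x).
Categorical probabilities:
  L_I = 0.17
  L_II = 0.22
  L_III = 0.16
  L_IV = 0.23
Weight by the priors:
  π_I·L_I = 0.30 × 0.17 = 0.051
  π_II·L_II = 0.16 × 0.22 = 0.0352
  π_III·L_III = 0.30 × 0.16 = 0.048
  π_IV·L_IV = 0.24 × 0.23 = 0.0552
Marginal: 0.051 + 0.0352 + 0.048 + 0.0552 = 0.1894
P(Group II | x) ≈ 0.186

0.186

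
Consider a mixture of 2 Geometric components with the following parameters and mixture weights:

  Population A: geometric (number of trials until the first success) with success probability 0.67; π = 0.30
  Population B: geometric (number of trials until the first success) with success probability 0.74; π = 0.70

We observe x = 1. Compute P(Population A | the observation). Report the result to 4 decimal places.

0.2796

By Bayes' theorem, P(k | x) = π_k f_k(x) / Σ_j π_j f_j(x).
Component likelihoods at x = 1:
  f_A = 0.67·(1−0.67)^0 = 0.67·1 = 0.67
  f_B = 0.74·(1−0.74)^0 = 0.74·1 = 0.74
Weight by the priors:
  π_A·f_A = 0.30 × 0.67 = 0.201
  π_B·f_B = 0.70 × 0.74 = 0.518
Normaliser: 0.201 + 0.518 = 0.719
P(Population A | data) ≈ 0.2796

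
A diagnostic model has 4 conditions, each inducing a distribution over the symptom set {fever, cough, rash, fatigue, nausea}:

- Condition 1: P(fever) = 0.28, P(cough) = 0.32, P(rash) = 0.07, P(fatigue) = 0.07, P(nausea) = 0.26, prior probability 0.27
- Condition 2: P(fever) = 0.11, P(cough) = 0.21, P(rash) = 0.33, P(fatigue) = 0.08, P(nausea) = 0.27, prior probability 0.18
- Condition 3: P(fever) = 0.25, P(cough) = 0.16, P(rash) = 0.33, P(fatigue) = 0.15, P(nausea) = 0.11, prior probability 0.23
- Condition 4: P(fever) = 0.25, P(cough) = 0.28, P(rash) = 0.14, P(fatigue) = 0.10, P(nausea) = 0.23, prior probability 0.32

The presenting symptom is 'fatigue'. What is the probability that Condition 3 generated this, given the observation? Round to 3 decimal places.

0.346

Posterior ∝ prior × likelihood, so P(k | x) ∝ P(Z=k) f_k(x); normalise over all components.
Evaluate each component's likelihood at the observed value:
  p_1 = 0.07
  p_2 = 0.08
  p_3 = 0.15
  p_4 = 0.1
Prior × likelihood for each component:
  P(Z=1)·p_1 = 0.27 × 0.07 = 0.0189
  P(Z=2)·p_2 = 0.18 × 0.08 = 0.0144
  P(Z=3)·p_3 = 0.23 × 0.15 = 0.0345
  P(Z=4)·p_4 = 0.32 × 0.1 = 0.032
Evidence: 0.0189 + 0.0144 + 0.0345 + 0.032 = 0.0998
So the posterior for Condition 3 is 0.0345 / 0.0998 ≈ 0.346.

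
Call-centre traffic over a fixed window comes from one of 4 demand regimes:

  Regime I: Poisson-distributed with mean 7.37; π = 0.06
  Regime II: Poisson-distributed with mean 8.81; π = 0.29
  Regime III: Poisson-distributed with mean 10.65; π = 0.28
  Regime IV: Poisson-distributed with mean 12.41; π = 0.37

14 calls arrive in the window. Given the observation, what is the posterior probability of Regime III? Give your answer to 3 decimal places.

0.292

Posterior ∝ prior × likelihood, so P(k | x) ∝ P(Z=k) f_k(x); normalise over all components.
Evaluate each component's likelihood at the observed value:
  p_I = e^(−7.37)·7.37^14/14! = 0.0100783
  p_II = e^(−8.81)·8.81^14/14! = 0.0290483
  p_III = e^(−10.65)·10.65^14/14! = 0.0656523
  p_IV = e^(−12.41)·12.41^14/14! = 0.0961174
Weight by the priors:
  P(Z=I)·p_I = 0.06 × 0.0100783 = 0.000604696
  P(Z=II)·p_II = 0.29 × 0.0290483 = 0.00842399
  P(Z=III)·p_III = 0.28 × 0.0656523 = 0.0183826
  P(Z=IV)·p_IV = 0.37 × 0.0961174 = 0.0355634
Denominator: 0.000604696 + 0.00842399 + 0.0183826 + 0.0355634 = 0.0629748
P(Regime III | the observation) = 0.0183826 / 0.0629748 ≈ 0.292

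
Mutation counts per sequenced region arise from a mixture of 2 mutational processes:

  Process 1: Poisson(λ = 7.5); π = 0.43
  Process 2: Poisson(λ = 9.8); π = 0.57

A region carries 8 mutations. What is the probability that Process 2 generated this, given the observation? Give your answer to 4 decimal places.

The responsibility of component k is w_k f_k(x) divided by Σ_j w_j f_j(x).
Poisson probabilities:
  p_1 = 0.137329
  p_2 = 0.117004
Unnormalised posteriors:
  w_1·p_1 = 0.43 × 0.137329 = 0.0590513
  w_2·p_2 = 0.57 × 0.117004 = 0.0666925
Evidence: 0.0590513 + 0.0666925 = 0.125744
P(Process 2 | 8 mutations) = 0.0666925 / 0.125744 ≈ 0.5304

0.5304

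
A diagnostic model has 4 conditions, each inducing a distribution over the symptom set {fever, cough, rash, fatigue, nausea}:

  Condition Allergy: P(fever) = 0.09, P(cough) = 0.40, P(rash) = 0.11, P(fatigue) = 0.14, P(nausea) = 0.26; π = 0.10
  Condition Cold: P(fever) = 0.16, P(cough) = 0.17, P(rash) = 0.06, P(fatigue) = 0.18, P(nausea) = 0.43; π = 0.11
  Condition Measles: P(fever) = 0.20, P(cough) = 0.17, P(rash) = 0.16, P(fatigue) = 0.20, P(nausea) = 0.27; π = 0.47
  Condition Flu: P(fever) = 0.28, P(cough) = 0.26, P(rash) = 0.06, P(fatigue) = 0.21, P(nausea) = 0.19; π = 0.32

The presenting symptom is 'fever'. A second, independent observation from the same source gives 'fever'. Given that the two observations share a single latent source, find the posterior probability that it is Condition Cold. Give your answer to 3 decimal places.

By Bayes' theorem, P(k | x) = π_k f_k(x) / Σ_j π_j f_j(x).
Since both observations come from the same component, the likelihood for component k is f_k(x₁)·f_k(x₂).
  f_Allergy = [0.09] × [0.09] = 0.0081
  f_Cold = [0.16] × [0.16] = 0.0256
  f_Measles = [0.2] × [0.2] = 0.04
  f_Flu = [0.28] × [0.28] = 0.0784
Weight by the priors:
  π_Allergy·f_Allergy = 0.10 × 0.0081 = 0.00081
  π_Cold·f_Cold = 0.11 × 0.0256 = 0.002816
  π_Measles·f_Measles = 0.47 × 0.04 = 0.0188
  π_Flu·f_Flu = 0.32 × 0.0784 = 0.025088
Evidence: 0.00081 + 0.002816 + 0.0188 + 0.025088 = 0.047514
Responsibility of Condition Cold: 0.002816 / 0.047514 ≈ 0.059

0.059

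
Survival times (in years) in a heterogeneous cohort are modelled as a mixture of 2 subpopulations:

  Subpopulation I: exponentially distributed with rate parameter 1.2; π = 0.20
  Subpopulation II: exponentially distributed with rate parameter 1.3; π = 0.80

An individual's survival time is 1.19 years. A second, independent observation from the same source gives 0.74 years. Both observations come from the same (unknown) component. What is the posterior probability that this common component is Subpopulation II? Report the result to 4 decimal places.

0.7947

The responsibility of component k is π_k f_k(x) divided by Σ_j π_j f_j(x).
Since both observations come from the same component, the likelihood for component k is f_k(x₁)·f_k(x₂).
  p_I = [0.287746] × [0.493773] = 0.142081
  p_II = [0.276751] × [0.496766] = 0.137481
Prior × likelihood for each component:
  π_I·p_I = 0.20 × 0.142081 = 0.0284162
  π_II·p_II = 0.80 × 0.137481 = 0.109985
Evidence: 0.0284162 + 0.109985 = 0.138401
Responsibility of Subpopulation II: 0.109985 / 0.138401 ≈ 0.7947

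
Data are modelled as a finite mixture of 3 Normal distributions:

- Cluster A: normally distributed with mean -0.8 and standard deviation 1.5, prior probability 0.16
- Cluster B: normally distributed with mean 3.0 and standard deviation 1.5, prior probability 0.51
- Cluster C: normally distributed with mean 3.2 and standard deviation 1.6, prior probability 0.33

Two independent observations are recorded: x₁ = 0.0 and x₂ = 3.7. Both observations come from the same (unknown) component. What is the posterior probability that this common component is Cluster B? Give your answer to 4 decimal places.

By Bayes' theorem, P(k | x) = P(Z=k) f_k(x) / Σ_j P(Z=j) f_j(x).
Since both observations come from the same component, the likelihood for component k is f_k(x₁)·f_k(x₂).
  f_A = [0.230703] × [0.00295457] = 0.000681626
  f_B = [0.035994] × [0.238522] = 0.00858537
  f_C = [0.0337444] × [0.237457] = 0.00801282
Multiply by the mixture weights:
  P(Z=A)·f_A = 0.16 × 0.000681626 = 0.00010906
  P(Z=B)·f_B = 0.51 × 0.00858537 = 0.00437854
  P(Z=C)·f_C = 0.33 × 0.00801282 = 0.00264423
Sum: 0.00010906 + 0.00437854 + 0.00264423 = 0.00713183
So the posterior for Cluster B is 0.00437854 / 0.00713183 ≈ 0.6139.

0.6139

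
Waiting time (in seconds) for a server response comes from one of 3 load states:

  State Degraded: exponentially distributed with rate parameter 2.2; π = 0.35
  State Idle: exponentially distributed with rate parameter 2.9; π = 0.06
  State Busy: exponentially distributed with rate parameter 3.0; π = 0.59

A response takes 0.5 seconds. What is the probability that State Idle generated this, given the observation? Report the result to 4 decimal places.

0.0590

By Bayes' theorem, P(k | x) = π_k f_k(x) / Σ_j π_j f_j(x).
Component likelihoods at x = 0.5 seconds:
  p_Degraded = 2.2·e^(−2.2·0.5) = 2.2·e^(−1.1000) = 0.732316
  p_Idle = 2.9·e^(−2.9·0.5) = 2.9·e^(−1.4500) = 0.680254
  p_Busy = 3.0·e^(−3.0·0.5) = 3.0·e^(−1.5000) = 0.66939
Weight by the priors:
  π_Degraded·p_Degraded = 0.35 × 0.732316 = 0.256311
  π_Idle·p_Idle = 0.06 × 0.680254 = 0.0408152
  π_Busy·p_Busy = 0.59 × 0.66939 = 0.39494
Marginal: 0.256311 + 0.0408152 + 0.39494 = 0.692066
P(State Idle | 0.5 seconds) = 0.0408152 / 0.692066 ≈ 0.0590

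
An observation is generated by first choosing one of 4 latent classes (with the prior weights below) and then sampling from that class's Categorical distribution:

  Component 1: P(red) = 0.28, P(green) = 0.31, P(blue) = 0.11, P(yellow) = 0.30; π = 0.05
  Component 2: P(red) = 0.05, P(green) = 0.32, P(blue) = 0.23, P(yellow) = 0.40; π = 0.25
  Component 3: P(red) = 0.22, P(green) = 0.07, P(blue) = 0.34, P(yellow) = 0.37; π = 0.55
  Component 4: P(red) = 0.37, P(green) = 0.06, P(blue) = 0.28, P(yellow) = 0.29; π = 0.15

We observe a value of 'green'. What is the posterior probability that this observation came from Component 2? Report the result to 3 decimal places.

Posterior ∝ prior × likelihood, so P(k | x) ∝ π_k f_k(x); normalise over all components.
Categorical probabilities:
  f_1 = P(green | comp) = 0.31
  f_2 = P(green | comp) = 0.32
  f_3 = P(green | comp) = 0.07
  f_4 = P(green | comp) = 0.06
Weight by the priors:
  π_1·f_1 = 0.05 × 0.31 = 0.0155
  π_2·f_2 = 0.25 × 0.32 = 0.08
  π_3·f_3 = 0.55 × 0.07 = 0.0385
  π_4·f_4 = 0.15 × 0.06 = 0.009
Denominator: 0.0155 + 0.08 + 0.0385 + 0.009 = 0.143
Responsibility of Component 2: 0.08 / 0.143 ≈ 0.559

0.559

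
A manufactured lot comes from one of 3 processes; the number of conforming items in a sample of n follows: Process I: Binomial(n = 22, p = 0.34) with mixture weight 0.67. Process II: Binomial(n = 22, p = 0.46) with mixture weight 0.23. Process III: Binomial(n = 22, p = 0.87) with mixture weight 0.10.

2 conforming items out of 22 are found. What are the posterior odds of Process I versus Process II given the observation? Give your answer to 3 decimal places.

Since P(k|x) ∝ P(Z=k) f_k(x), the posterior odds are P(Z=i) f_i(x) / (P(Z=j) f_j(x)).
Binomial probabilities:
  L_I = 0.00656823
  L_II = 0.000217272
  L_III = 3.3229e-16
Odds = (0.67/0.23) × (0.00656823/0.000217272) = 2.91304 × 30.2305 ≈ 88.063

88.063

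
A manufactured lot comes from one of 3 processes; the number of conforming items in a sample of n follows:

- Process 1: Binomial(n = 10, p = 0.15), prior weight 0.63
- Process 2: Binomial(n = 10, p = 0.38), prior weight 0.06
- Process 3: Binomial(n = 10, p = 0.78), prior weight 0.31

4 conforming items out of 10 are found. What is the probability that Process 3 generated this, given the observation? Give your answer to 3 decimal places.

0.064

By Bayes' theorem, P(k | x) = π_k f_k(x) / Σ_j π_j f_j(x).
Binomial probabilities:
  f_1 = C(10,4)·0.15^4·0.85^6 = 210·0.00050625·0.37715 = 0.0400957
  f_2 = C(10,4)·0.38^4·0.62^6 = 210·0.0208514·0.0568002 = 0.248716
  f_3 = C(10,4)·0.78^4·0.22^6 = 210·0.370151·0.00011338 = 0.0088132
Multiply by the mixture weights:
  π_1·f_1 = 0.63 × 0.0400957 = 0.0252603
  π_2·f_2 = 0.06 × 0.248716 = 0.014923
  π_3·f_3 = 0.31 × 0.0088132 = 0.00273209
Marginal: 0.0252603 + 0.014923 + 0.00273209 = 0.0429154
Responsibility of Process 3: 0.00273209 / 0.0429154 ≈ 0.064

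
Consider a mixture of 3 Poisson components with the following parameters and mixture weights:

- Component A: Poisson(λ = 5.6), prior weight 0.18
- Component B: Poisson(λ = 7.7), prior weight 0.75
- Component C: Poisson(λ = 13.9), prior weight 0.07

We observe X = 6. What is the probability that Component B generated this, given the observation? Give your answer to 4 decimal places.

By Bayes' theorem, P(k | x) = π_k f_k(x) / Σ_j π_j f_j(x).
Poisson probabilities:
  L_A = 0.158397
  L_B = 0.131082
  L_C = 0.00920583
Multiply by the mixture weights:
  π_A·L_A = 0.18 × 0.158397 = 0.0285114
  π_B·L_B = 0.75 × 0.131082 = 0.0983118
  π_C·L_C = 0.07 × 0.00920583 = 0.000644408
Denominator: 0.0285114 + 0.0983118 + 0.000644408 = 0.127468
So the posterior for Component B is 0.0983118 / 0.127468 ≈ 0.7713.

0.7713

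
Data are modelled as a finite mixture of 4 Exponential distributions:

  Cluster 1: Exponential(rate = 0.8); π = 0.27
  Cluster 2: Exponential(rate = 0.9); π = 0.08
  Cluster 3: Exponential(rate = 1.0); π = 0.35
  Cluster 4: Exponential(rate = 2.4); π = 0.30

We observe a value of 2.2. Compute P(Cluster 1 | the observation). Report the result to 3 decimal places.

0.415

Apply Bayes' rule: the posterior for each component is proportional to its prior times its likelihood at x.
Exponential densities:
  L_1 = 0.8·e^(−0.8·2.2) = 0.8·e^(−1.7600) = 0.137636
  L_2 = 0.9·e^(−0.9·2.2) = 0.9·e^(−1.9800) = 0.124262
  L_3 = 1.0·e^(−1.0·2.2) = 1.0·e^(−2.2000) = 0.110803
  L_4 = 2.4·e^(−2.4·2.2) = 2.4·e^(−5.2800) = 0.0122218
Prior × likelihood for each component:
  P(Z=1)·L_1 = 0.27 × 0.137636 = 0.0371617
  P(Z=2)·L_2 = 0.08 × 0.124262 = 0.00994099
  P(Z=3)·L_3 = 0.35 × 0.110803 = 0.0387811
  P(Z=4)·L_4 = 0.30 × 0.0122218 = 0.00366655
Sum: 0.0371617 + 0.00994099 + 0.0387811 + 0.00366655 = 0.0895503
So the posterior for Cluster 1 is 0.0371617 / 0.0895503 ≈ 0.415.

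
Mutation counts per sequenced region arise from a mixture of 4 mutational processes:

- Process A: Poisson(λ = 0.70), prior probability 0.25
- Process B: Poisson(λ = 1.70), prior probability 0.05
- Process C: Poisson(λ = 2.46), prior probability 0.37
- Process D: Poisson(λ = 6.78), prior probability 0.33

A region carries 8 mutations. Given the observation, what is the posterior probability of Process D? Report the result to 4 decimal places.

0.9749

The responsibility of component k is π_k f_k(x) divided by Σ_j π_j f_j(x).
Poisson probabilities:
  p_A = e^(−0.70)·0.70^8/8! = 7.09999e-07
  p_B = e^(−1.70)·1.70^8/8! = 0.000316061
  p_C = e^(−2.46)·2.46^8/8! = 0.00284182
  p_D = e^(−6.78)·6.78^8/8! = 0.125835
Multiply by the mixture weights:
  π_A·p_A = 0.25 × 7.09999e-07 = 1.775e-07
  π_B·p_B = 0.05 × 0.000316061 = 1.5803e-05
  π_C·p_C = 0.37 × 0.00284182 = 0.00105147
  π_D·p_D = 0.33 × 0.125835 = 0.0415255
Marginal: 1.775e-07 + 1.5803e-05 + 0.00105147 + 0.0415255 = 0.0425929
P(Process D | x) = 0.0415255 / 0.0425929 ≈ 0.9749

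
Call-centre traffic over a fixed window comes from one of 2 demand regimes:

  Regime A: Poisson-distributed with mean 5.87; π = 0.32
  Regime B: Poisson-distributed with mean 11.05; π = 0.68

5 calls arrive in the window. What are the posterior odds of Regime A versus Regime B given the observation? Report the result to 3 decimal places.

3.537

The posterior odds equal the prior odds times the likelihood ratio: (π_i/π_j)·(f_i(x)/f_j(x)).
Poisson probabilities:
  L_A = 0.163946
  L_B = 0.021811
0.0524627 / 0.0148315 ≈ 3.537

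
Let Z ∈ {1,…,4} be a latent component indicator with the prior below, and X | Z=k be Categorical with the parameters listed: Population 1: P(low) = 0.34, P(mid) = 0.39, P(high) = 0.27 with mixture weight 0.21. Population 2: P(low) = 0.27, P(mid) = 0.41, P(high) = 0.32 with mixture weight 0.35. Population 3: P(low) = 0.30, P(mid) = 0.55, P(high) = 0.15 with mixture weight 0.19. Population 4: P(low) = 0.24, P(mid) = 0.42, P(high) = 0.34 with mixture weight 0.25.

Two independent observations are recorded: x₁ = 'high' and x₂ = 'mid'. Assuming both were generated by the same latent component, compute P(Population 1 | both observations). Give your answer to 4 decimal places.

0.1852

The responsibility of component k is w_k f_k(x) divided by Σ_j w_j f_j(x).
Since both observations come from the same component, the likelihood for component k is f_k(x₁)·f_k(x₂).
  f_1 = [P(high | comp) = 0.27] × [0.39] = 0.1053
  f_2 = [P(high | comp) = 0.32] × [0.41] = 0.1312
  f_3 = [P(high | comp) = 0.15] × [0.55] = 0.0825
  f_4 = [P(high | comp) = 0.34] × [0.42] = 0.1428
Multiply by the mixture weights:
  w_1·f_1 = 0.21 × 0.1053 = 0.022113
  w_2·f_2 = 0.35 × 0.1312 = 0.04592
  w_3·f_3 = 0.19 × 0.0825 = 0.015675
  w_4·f_4 = 0.25 × 0.1428 = 0.0357
Marginal: 0.022113 + 0.04592 + 0.015675 + 0.0357 = 0.119408
Responsibility of Population 1: 0.022113 / 0.119408 ≈ 0.1852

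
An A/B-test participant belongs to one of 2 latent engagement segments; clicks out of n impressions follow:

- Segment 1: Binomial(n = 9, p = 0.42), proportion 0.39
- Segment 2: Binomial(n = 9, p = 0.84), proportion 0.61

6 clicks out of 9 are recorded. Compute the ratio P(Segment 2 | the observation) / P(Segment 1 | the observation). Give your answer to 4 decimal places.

Posterior odds = (P(Z=i) f_i(x)) / (P(Z=j) f_j(x)); the normalising sum cancels.
Evaluate each component's likelihood at the observed value:
  f_1 = 0.089962
  f_2 = 0.120869
Odds = (0.61/0.39) × (0.120869/0.089962) = 1.5641 × 1.34356 ≈ 2.1015

2.1015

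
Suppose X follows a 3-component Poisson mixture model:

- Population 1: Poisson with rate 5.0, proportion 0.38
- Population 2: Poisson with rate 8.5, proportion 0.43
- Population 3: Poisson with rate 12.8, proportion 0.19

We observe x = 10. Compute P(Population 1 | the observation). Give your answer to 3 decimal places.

0.096

Apply Bayes' rule: the posterior for each component is proportional to its prior times its likelihood at x.
Component likelihoods at x = 10:
  L_1 = e^(−5.0)·5.0^10/10! = 0.0181328
  L_2 = e^(−8.5)·8.5^10/10! = 0.110388
  L_3 = e^(−12.8)·12.8^10/10! = 0.0898188
Prior × likelihood for each component:
  π_1·L_1 = 0.38 × 0.0181328 = 0.00689046
  π_2·L_2 = 0.43 × 0.110388 = 0.047467
  π_3·L_3 = 0.19 × 0.0898188 = 0.0170656
Sum: 0.00689046 + 0.047467 + 0.0170656 = 0.071423
P(Population 1 | 10) ≈ 0.096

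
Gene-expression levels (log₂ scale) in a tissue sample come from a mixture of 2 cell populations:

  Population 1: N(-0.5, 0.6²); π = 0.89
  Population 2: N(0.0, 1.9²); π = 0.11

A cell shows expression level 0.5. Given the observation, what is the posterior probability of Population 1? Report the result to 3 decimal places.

0.869

By Bayes' theorem, P(k | x) = π_k f_k(x) / Σ_j π_j f_j(x).
Component likelihoods at x = 0.5:
  p_1 = (1/(0.6·√(2π)))·exp(−(0.5−-0.5)²/(2·0.6²)) = 0.664904·exp(-1.38889) = 0.165795
  p_2 = (1/(1.9·√(2π)))·exp(−(0.5−0.0)²/(2·1.9²)) = 0.209970·exp(-0.03463) = 0.202824
Unnormalised posteriors:
  π_1·p_1 = 0.89 × 0.165795 = 0.147558
  π_2·p_2 = 0.11 × 0.202824 = 0.0223106
Sum: 0.147558 + 0.0223106 = 0.169868
P(Population 1 | x) = 0.147558 / 0.169868 ≈ 0.869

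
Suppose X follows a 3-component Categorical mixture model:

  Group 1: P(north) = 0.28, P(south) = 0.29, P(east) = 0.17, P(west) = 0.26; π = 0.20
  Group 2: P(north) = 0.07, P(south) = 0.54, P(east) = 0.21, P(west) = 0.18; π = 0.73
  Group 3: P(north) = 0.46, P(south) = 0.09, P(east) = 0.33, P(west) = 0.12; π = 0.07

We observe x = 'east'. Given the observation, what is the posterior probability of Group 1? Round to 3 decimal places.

P(component k | x) = π_k·f_k(x) / marginal(x), where marginal(x) = Σ_j π_j·f_j(x).
Evaluate each component's likelihood at the observed value:
  p_1 = P(east | comp) = 0.17
  p_2 = P(east | comp) = 0.21
  p_3 = P(east | comp) = 0.33
Weight by the priors:
  π_1·p_1 = 0.20 × 0.17 = 0.034
  π_2·p_2 = 0.73 × 0.21 = 0.1533
  π_3·p_3 = 0.07 × 0.33 = 0.0231
Normaliser: 0.034 + 0.1533 + 0.0231 = 0.2104
Responsibility of Group 1: 0.034 / 0.2104 ≈ 0.162

0.162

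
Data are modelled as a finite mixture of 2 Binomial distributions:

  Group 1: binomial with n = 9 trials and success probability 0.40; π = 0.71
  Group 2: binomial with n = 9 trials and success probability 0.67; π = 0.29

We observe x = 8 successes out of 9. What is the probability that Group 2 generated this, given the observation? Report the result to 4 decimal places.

Apply Bayes' rule: the posterior for each component is proportional to its prior times its likelihood at x.
Component likelihoods at x = 8 successes out of 9:
  f_1 = 0.00353894
  f_2 = 0.120602
Unnormalised posteriors:
  w_1·f_1 = 0.71 × 0.00353894 = 0.00251265
  w_2·f_2 = 0.29 × 0.120602 = 0.0349746
Denominator: 0.00251265 + 0.0349746 = 0.0374873
Responsibility of Group 2: 0.0349746 / 0.0374873 ≈ 0.9330

0.9330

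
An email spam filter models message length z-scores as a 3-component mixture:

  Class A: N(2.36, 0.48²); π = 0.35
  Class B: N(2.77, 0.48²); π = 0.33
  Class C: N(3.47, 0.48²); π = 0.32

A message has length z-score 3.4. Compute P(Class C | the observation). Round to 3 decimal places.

0.647

By Bayes' theorem, P(k | x) = P(Z=k) f_k(x) / Σ_j P(Z=j) f_j(x).
Evaluate each component's likelihood at the observed value:
  p_A = 0.0794846
  p_B = 0.351236
  p_C = 0.822339
Unnormalised posteriors:
  P(Z=A)·p_A = 0.35 × 0.0794846 = 0.0278196
  P(Z=B)·p_B = 0.33 × 0.351236 = 0.115908
  P(Z=C)·p_C = 0.32 × 0.822339 = 0.263148
Denominator: 0.0278196 + 0.115908 + 0.263148 = 0.406876
P(Class C | x) ≈ 0.647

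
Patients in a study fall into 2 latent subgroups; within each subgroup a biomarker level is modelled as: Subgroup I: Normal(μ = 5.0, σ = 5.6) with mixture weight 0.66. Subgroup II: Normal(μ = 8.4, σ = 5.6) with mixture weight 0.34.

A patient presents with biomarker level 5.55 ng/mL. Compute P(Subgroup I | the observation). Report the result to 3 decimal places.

P(component k | x) = π_k·f_k(x) / marginal(x), where marginal(x) = Σ_j π_j·f_j(x).
Normal densities:
  p_I = 0.0708969
  p_II = 0.0625863
Multiply by the mixture weights:
  π_I·p_I = 0.66 × 0.0708969 = 0.046792
  π_II·p_II = 0.34 × 0.0625863 = 0.0212793
Normaliser: 0.046792 + 0.0212793 = 0.0680713
P(Subgroup I | the observation) = 0.046792 / 0.0680713 ≈ 0.687

0.687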